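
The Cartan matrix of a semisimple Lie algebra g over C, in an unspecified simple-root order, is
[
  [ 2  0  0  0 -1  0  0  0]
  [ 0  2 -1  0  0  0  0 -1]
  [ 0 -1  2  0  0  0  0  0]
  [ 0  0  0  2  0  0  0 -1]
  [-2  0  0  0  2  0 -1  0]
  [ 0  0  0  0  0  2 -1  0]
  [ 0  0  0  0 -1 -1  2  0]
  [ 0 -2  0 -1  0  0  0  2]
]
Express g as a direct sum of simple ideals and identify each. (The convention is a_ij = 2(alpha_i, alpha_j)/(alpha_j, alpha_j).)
type B_4 ⊕ type F_4

The diagram associated to this matrix has two connected components: the simple roots {alpha_1, alpha_5, alpha_6, alpha_7} form a chain of 4 nodes with a double edge at one end; the terminal node there is the unique short simple root (B_4), and {alpha_2, alpha_3, alpha_4, alpha_8} form a chain of 4 nodes with a double edge between the middle two (F_4). A semisimple Lie algebra decomposes uniquely as the direct sum of simple ideals, one per connected component of its Dynkin diagram, so g ≅ B_4 ⊕ F_4 (dimension 36 + 52 = 88).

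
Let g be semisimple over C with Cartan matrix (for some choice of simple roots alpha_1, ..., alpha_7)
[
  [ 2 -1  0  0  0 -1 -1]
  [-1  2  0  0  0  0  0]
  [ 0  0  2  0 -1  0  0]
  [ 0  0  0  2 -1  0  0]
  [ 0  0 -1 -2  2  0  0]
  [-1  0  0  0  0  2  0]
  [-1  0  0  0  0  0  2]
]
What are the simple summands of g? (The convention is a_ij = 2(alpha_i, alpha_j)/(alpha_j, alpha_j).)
The diagram associated to this matrix has two connected components: the simple roots {alpha_3, alpha_4, alpha_5} form a chain of 3 nodes with a double edge at one end; the terminal node there is the unique short simple root (B_3), and {alpha_1, alpha_2, alpha_6, alpha_7} form a chain of 2 nodes with a fork of two nodes at one end (D_4). A semisimple Lie algebra decomposes uniquely as the direct sum of simple ideals, one per connected component of its Dynkin diagram, so g ≅ B_3 ⊕ D_4 (dimension 21 + 28 = 49).

B_3 ⊕ D_4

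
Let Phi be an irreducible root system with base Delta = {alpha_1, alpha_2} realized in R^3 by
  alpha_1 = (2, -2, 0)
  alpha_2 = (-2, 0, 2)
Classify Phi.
A_2 (sl(3))

Compute the Cartan integers a_ij = 2(alpha_i, alpha_j)/(alpha_j, alpha_j); the resulting 2x2 Cartan matrix is
[[2, -1], [-1, 2]].
All simple roots have the same length, so the diagram is simply laced. The associated Dynkin diagram is a chain of 2 nodes with single edges (A_2), so the type is A_2 (the algebra sl(3)).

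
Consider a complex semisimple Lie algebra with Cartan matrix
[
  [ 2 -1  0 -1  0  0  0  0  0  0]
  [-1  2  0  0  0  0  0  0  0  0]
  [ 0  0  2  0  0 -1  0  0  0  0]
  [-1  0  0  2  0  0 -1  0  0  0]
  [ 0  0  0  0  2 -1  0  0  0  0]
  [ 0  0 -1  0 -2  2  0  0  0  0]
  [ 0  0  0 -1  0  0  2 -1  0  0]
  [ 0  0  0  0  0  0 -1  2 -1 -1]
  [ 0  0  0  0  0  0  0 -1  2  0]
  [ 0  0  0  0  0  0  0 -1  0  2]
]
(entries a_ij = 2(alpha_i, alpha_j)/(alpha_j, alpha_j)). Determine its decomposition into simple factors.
B_3 (so(7)) + D_7 (so(14))

The diagram associated to this matrix has two connected components: the simple roots {alpha_3, alpha_5, alpha_6} form a chain of 3 nodes with a double edge at one end; the terminal node there is the unique short simple root (B_3), and {alpha_1, alpha_2, alpha_4, alpha_7, alpha_8, alpha_9, alpha_10} form a chain of 5 nodes with a fork of two nodes at one end (D_7). A semisimple Lie algebra decomposes uniquely as the direct sum of simple ideals, one per connected component of its Dynkin diagram, so g ≅ B_3 ⊕ D_7 (dimension 21 + 91 = 112).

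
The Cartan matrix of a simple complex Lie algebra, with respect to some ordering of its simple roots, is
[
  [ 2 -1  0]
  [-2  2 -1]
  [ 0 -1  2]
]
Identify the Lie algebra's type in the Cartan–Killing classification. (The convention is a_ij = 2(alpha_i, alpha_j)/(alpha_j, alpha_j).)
The matrix has rank 3 with 2's on the diagonal. Reading the off-diagonal entries as Dynkin edges (a single edge where a_ij = a_ji = -1; a double or triple edge where a_ij * a_ji = 2 or 3), the diagram is a chain of 3 nodes with a double edge at one end; the terminal node there is the unique short simple root (B_3). One simple-root ordering that puts it in standard form is (alpha_3, alpha_2, alpha_1). So the algebra is type B_3, i.e. so(7).

B_3 (so(7))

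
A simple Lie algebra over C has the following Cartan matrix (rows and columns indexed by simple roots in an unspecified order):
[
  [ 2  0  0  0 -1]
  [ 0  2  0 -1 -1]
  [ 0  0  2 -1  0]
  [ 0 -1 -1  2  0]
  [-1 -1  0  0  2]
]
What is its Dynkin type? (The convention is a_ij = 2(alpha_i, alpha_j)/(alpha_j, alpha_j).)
A5

The matrix has rank 5 with 2's on the diagonal. Reading the off-diagonal entries as Dynkin edges (a single edge where a_ij = a_ji = -1; a double or triple edge where a_ij * a_ji = 2 or 3), the diagram is a chain of 5 nodes with single edges (A_5). One simple-root ordering that puts it in standard form is (alpha_3, alpha_4, alpha_2, alpha_5, alpha_1). So the algebra is type A_5, i.e. sl(6).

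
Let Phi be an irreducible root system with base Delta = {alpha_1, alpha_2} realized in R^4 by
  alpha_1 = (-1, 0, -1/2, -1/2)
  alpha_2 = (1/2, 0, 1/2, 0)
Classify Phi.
Compute the Cartan integers a_ij = 2(alpha_i, alpha_j)/(alpha_j, alpha_j); the resulting 2x2 Cartan matrix is
[[2, -3], [-1, 2]].
The roots have two lengths (squared-length ratio 3:1); the short ones are alpha_{2}. The associated Dynkin diagram is two nodes joined by a triple edge (G_2), so the type is G_2.

G2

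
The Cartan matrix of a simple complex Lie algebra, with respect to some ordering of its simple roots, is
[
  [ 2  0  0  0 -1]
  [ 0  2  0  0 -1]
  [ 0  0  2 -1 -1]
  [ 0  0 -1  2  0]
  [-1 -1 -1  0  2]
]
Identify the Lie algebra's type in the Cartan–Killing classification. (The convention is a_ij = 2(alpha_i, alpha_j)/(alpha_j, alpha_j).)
The matrix has rank 5 with 2's on the diagonal. Reading the off-diagonal entries as Dynkin edges (a single edge where a_ij = a_ji = -1; a double or triple edge where a_ij * a_ji = 2 or 3), the diagram is a chain of 3 nodes with a fork of two nodes at one end (D_5). One simple-root ordering that puts it in standard form is (alpha_4, alpha_3, alpha_5, alpha_2, alpha_1). So the algebra is type D_5, i.e. so(10).

D_5 (so(10))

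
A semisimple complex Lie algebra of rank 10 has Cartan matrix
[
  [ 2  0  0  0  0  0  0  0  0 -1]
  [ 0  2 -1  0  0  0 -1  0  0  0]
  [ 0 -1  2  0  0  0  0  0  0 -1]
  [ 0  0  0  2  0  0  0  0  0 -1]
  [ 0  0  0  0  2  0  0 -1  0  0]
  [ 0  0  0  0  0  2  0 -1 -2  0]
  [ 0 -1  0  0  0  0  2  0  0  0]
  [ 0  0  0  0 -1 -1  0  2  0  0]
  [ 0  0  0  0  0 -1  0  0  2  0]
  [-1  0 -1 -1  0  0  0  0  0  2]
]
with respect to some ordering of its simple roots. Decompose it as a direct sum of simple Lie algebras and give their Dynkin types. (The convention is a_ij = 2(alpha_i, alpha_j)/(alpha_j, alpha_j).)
B_4 + D_6

The diagram associated to this matrix has two connected components: the simple roots {alpha_5, alpha_6, alpha_8, alpha_9} form a chain of 4 nodes with a double edge at one end; the terminal node there is the unique short simple root (B_4), and {alpha_1, alpha_2, alpha_3, alpha_4, alpha_7, alpha_10} form a chain of 4 nodes with a fork of two nodes at one end (D_6). A semisimple Lie algebra decomposes uniquely as the direct sum of simple ideals, one per connected component of its Dynkin diagram, so g ≅ B_4 ⊕ D_6 (dimension 36 + 66 = 102).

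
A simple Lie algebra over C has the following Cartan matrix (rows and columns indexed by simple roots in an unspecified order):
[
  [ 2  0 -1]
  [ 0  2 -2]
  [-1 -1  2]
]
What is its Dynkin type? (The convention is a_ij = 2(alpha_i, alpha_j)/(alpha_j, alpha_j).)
The matrix has rank 3 with 2's on the diagonal. Reading the off-diagonal entries as Dynkin edges (a single edge where a_ij = a_ji = -1; a double or triple edge where a_ij * a_ji = 2 or 3), the diagram is a chain of 3 nodes with a double edge at one end; the terminal node there is the unique long simple root (C_3). One simple-root ordering that puts it in standard form is (alpha_1, alpha_3, alpha_2). So the algebra is type C_3, i.e. sp(6).

C_3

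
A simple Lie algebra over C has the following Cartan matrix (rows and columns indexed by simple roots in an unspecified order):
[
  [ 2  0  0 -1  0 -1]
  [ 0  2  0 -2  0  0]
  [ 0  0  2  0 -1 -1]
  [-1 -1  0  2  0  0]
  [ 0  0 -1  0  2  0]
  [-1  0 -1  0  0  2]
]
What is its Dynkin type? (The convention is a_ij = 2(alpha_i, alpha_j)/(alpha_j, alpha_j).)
The matrix has rank 6 with 2's on the diagonal. Reading the off-diagonal entries as Dynkin edges (a single edge where a_ij = a_ji = -1; a double or triple edge where a_ij * a_ji = 2 or 3), the diagram is a chain of 6 nodes with a double edge at one end; the terminal node there is the unique long simple root (C_6). One simple-root ordering that puts it in standard form is (alpha_5, alpha_3, alpha_6, alpha_1, alpha_4, alpha_2). So the algebra is type C_6, i.e. sp(12).

C6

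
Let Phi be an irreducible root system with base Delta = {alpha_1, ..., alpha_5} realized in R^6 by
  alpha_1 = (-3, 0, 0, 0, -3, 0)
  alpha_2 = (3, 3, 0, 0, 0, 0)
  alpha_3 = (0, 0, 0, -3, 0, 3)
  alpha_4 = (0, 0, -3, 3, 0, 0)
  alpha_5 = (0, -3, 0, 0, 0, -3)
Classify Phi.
A_5 (sl(6))

Compute the Cartan integers a_ij = 2(alpha_i, alpha_j)/(alpha_j, alpha_j); the resulting 5x5 Cartan matrix is
[[2, -1, 0, 0, 0], [-1, 2, 0, 0, -1], [0, 0, 2, -1, -1], [0, 0, -1, 2, 0], [0, -1, -1, 0, 2]].
All simple roots have the same length, so the diagram is simply laced. The associated Dynkin diagram is a chain of 5 nodes with single edges (A_5), so the type is A_5 (the algebra sl(6)).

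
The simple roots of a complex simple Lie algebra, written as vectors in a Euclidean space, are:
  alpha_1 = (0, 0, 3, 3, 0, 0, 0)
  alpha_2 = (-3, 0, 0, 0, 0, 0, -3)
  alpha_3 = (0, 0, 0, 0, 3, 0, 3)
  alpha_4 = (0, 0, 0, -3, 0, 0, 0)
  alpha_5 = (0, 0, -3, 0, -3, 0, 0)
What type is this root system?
Compute the Cartan integers a_ij = 2(alpha_i, alpha_j)/(alpha_j, alpha_j); the resulting 5x5 Cartan matrix is
[[2, 0, 0, -2, -1], [0, 2, -1, 0, 0], [0, -1, 2, 0, -1], [-1, 0, 0, 2, 0], [-1, 0, -1, 0, 2]].
The roots have two lengths (squared-length ratio 2:1); the short ones are alpha_{4}. The associated Dynkin diagram is a chain of 5 nodes with a double edge at one end; the terminal node there is the unique short simple root (B_5), so the type is B_5 (the algebra so(11)).

B_5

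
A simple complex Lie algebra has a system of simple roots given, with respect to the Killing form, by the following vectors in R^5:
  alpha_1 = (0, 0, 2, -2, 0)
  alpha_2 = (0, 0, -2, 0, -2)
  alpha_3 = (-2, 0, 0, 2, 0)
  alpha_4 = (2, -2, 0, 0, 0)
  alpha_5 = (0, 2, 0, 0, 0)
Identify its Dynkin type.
B_5

Compute the Cartan integers a_ij = 2(alpha_i, alpha_j)/(alpha_j, alpha_j); the resulting 5x5 Cartan matrix is
[[2, -1, -1, 0, 0], [-1, 2, 0, 0, 0], [-1, 0, 2, -1, 0], [0, 0, -1, 2, -2], [0, 0, 0, -1, 2]].
The roots have two lengths (squared-length ratio 2:1); the short ones are alpha_{5}. The associated Dynkin diagram is a chain of 5 nodes with a double edge at one end; the terminal node there is the unique short simple root (B_5), so the type is B_5 (the algebra so(11)).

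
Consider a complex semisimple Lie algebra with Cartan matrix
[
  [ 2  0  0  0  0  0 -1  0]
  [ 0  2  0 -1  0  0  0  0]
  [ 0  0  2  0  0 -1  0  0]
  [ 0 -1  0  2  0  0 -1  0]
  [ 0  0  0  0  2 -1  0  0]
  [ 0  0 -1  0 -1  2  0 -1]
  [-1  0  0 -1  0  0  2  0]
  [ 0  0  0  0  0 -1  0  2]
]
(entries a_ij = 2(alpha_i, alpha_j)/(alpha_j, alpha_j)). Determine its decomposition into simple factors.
type A_4 ⊕ type D_4

The diagram associated to this matrix has two connected components: the simple roots {alpha_1, alpha_2, alpha_4, alpha_7} form a chain of 4 nodes with single edges (A_4), and {alpha_3, alpha_5, alpha_6, alpha_8} form a chain of 2 nodes with a fork of two nodes at one end (D_4). A semisimple Lie algebra decomposes uniquely as the direct sum of simple ideals, one per connected component of its Dynkin diagram, so g ≅ A_4 ⊕ D_4 (dimension 24 + 28 = 52).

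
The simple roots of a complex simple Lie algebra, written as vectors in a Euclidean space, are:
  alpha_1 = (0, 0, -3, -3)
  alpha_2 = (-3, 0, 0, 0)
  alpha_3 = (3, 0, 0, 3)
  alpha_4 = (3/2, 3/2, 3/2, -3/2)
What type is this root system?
F4

Compute the Cartan integers a_ij = 2(alpha_i, alpha_j)/(alpha_j, alpha_j); the resulting 4x4 Cartan matrix is
[[2, 0, -1, 0], [0, 2, -1, -1], [-1, -2, 2, 0], [0, -1, 0, 2]].
The roots have two lengths (squared-length ratio 2:1); the short ones are alpha_{2,4}. The associated Dynkin diagram is a chain of 4 nodes with a double edge between the middle two (F_4), so the type is F_4.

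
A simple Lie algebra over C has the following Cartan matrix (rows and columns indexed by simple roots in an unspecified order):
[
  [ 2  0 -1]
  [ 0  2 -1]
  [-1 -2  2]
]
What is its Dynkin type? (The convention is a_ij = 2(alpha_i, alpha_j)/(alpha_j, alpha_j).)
The matrix has rank 3 with 2's on the diagonal. Reading the off-diagonal entries as Dynkin edges (a single edge where a_ij = a_ji = -1; a double or triple edge where a_ij * a_ji = 2 or 3), the diagram is a chain of 3 nodes with a double edge at one end; the terminal node there is the unique short simple root (B_3). One simple-root ordering that puts it in standard form is (alpha_1, alpha_3, alpha_2). So the algebra is type B_3, i.e. so(7).

B_3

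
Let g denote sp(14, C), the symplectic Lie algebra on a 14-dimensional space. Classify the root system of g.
C7

This is sp(14), which has dimension 14(14+1)/2 = 105 and rank 14/2 = 7. In the classification of classical Lie algebras, the symplectic algebra sp(2n) has type C_n; here n = 7, so the Dynkin diagram is a chain of 7 nodes with a double edge at one end; the terminal node there is the unique long simple root (C_7). Hence the type is C_7.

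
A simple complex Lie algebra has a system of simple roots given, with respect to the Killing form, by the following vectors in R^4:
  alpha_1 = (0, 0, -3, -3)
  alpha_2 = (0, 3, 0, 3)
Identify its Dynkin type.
Compute the Cartan integers a_ij = 2(alpha_i, alpha_j)/(alpha_j, alpha_j); the resulting 2x2 Cartan matrix is
[[2, -1], [-1, 2]].
All simple roots have the same length, so the diagram is simply laced. The associated Dynkin diagram is a chain of 2 nodes with single edges (A_2), so the type is A_2 (the algebra sl(3)).

A_2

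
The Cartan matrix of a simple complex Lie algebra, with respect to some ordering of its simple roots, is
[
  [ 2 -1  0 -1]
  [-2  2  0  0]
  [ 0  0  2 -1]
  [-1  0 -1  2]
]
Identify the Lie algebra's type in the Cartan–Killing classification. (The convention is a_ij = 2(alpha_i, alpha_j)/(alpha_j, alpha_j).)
The matrix has rank 4 with 2's on the diagonal. Reading the off-diagonal entries as Dynkin edges (a single edge where a_ij = a_ji = -1; a double or triple edge where a_ij * a_ji = 2 or 3), the diagram is a chain of 4 nodes with a double edge at one end; the terminal node there is the unique long simple root (C_4). One simple-root ordering that puts it in standard form is (alpha_3, alpha_4, alpha_1, alpha_2). So the algebra is type C_4, i.e. sp(8).

C_4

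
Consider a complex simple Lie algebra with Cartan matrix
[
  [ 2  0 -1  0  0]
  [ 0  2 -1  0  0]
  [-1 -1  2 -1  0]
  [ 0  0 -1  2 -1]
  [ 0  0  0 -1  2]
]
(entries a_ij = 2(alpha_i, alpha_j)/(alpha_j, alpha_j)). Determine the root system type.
D_5 (so(10))

The matrix has rank 5 with 2's on the diagonal. Reading the off-diagonal entries as Dynkin edges (a single edge where a_ij = a_ji = -1; a double or triple edge where a_ij * a_ji = 2 or 3), the diagram is a chain of 3 nodes with a fork of two nodes at one end (D_5). One simple-root ordering that puts it in standard form is (alpha_5, alpha_4, alpha_3, alpha_1, alpha_2). So the algebra is type D_5, i.e. so(10).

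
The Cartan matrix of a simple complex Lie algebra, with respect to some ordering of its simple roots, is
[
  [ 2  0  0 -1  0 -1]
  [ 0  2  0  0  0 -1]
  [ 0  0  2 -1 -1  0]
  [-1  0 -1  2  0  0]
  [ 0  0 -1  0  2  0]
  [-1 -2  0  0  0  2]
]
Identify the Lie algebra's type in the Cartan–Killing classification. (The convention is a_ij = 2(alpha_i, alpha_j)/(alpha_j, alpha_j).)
The matrix has rank 6 with 2's on the diagonal. Reading the off-diagonal entries as Dynkin edges (a single edge where a_ij = a_ji = -1; a double or triple edge where a_ij * a_ji = 2 or 3), the diagram is a chain of 6 nodes with a double edge at one end; the terminal node there is the unique short simple root (B_6). One simple-root ordering that puts it in standard form is (alpha_5, alpha_3, alpha_4, alpha_1, alpha_6, alpha_2). So the algebra is type B_6, i.e. so(13).

B_6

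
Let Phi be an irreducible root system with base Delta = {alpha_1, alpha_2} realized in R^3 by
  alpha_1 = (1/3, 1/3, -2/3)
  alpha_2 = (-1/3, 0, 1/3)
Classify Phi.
Compute the Cartan integers a_ij = 2(alpha_i, alpha_j)/(alpha_j, alpha_j); the resulting 2x2 Cartan matrix is
[[2, -3], [-1, 2]].
The roots have two lengths (squared-length ratio 3:1); the short ones are alpha_{2}. The associated Dynkin diagram is two nodes joined by a triple edge (G_2), so the type is G_2.

type G_2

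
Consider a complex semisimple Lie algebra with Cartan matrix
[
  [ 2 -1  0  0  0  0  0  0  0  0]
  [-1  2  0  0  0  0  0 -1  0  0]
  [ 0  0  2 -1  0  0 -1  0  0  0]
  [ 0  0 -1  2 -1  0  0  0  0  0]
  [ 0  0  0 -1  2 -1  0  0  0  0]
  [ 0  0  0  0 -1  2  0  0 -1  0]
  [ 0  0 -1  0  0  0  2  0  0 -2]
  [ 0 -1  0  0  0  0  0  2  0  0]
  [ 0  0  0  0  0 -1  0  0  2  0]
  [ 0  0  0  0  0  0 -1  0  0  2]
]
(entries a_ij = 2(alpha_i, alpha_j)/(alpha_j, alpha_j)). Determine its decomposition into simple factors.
The diagram associated to this matrix has two connected components: the simple roots {alpha_1, alpha_2, alpha_8} form a chain of 3 nodes with single edges (A_3), and {alpha_3, alpha_4, alpha_5, alpha_6, alpha_7, alpha_9, alpha_10} form a chain of 7 nodes with a double edge at one end; the terminal node there is the unique short simple root (B_7). A semisimple Lie algebra decomposes uniquely as the direct sum of simple ideals, one per connected component of its Dynkin diagram, so g ≅ A_3 ⊕ B_7 (dimension 15 + 105 = 120).

type A_3 ⊕ type B_7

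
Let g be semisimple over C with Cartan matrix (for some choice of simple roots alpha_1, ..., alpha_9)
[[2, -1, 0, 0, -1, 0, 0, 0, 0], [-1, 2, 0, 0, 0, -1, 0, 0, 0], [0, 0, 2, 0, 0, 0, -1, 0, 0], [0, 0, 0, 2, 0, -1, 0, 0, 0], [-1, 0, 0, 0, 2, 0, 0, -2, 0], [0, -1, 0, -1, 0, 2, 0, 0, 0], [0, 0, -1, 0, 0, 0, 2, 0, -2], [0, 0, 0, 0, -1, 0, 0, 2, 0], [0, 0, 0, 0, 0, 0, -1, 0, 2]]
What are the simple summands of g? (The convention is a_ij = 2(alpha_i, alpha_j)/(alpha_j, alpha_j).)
type B_3 ⊕ type B_6

The diagram associated to this matrix has two connected components: the simple roots {alpha_3, alpha_7, alpha_9} form a chain of 3 nodes with a double edge at one end; the terminal node there is the unique short simple root (B_3), and {alpha_1, alpha_2, alpha_4, alpha_5, alpha_6, alpha_8} form a chain of 6 nodes with a double edge at one end; the terminal node there is the unique short simple root (B_6). A semisimple Lie algebra decomposes uniquely as the direct sum of simple ideals, one per connected component of its Dynkin diagram, so g ≅ B_3 ⊕ B_6 (dimension 21 + 78 = 99).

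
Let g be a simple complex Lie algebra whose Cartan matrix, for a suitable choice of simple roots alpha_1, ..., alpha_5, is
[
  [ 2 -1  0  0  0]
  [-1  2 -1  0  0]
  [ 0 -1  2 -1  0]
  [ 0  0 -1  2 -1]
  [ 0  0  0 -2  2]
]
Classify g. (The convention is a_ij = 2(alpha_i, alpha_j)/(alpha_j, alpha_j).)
type C_5

The matrix has rank 5 with 2's on the diagonal. Reading the off-diagonal entries as Dynkin edges (a single edge where a_ij = a_ji = -1; a double or triple edge where a_ij * a_ji = 2 or 3), the diagram is a chain of 5 nodes with a double edge at one end; the terminal node there is the unique long simple root (C_5). One simple-root ordering that puts it in standard form is (alpha_1, alpha_2, alpha_3, alpha_4, alpha_5). So the algebra is type C_5, i.e. sp(10).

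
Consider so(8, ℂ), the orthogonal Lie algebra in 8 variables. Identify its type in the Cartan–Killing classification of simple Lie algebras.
This is so(8) with 8 even, which has dimension 8(8-1)/2 = 28 and rank 8/2 = 4. In the classification of classical Lie algebras, the orthogonal algebra so(2n) in an even number of variables has type D_n; here n = 4, so the Dynkin diagram is a chain of 2 nodes with a fork of two nodes at one end (D_4). Hence the type is D_4.

D_4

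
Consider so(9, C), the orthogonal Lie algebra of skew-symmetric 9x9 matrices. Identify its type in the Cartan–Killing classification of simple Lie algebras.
This is so(9) with 9 odd, which has dimension 9(9-1)/2 = 36 and rank (9-1)/2 = 4. In the classification of classical Lie algebras, the orthogonal algebra so(2n+1) in an odd number of variables has type B_n; here n = 4, so the Dynkin diagram is a chain of 4 nodes with a double edge at one end; the terminal node there is the unique short simple root (B_4). Hence the type is B_4.

B_4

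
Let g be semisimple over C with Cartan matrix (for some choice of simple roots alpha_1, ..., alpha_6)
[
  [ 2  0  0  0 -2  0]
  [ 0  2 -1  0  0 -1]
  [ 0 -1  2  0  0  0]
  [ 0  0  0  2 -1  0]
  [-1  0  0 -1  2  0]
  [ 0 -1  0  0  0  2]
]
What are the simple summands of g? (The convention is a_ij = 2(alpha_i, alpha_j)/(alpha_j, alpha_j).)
The diagram associated to this matrix has two connected components: the simple roots {alpha_2, alpha_3, alpha_6} form a chain of 3 nodes with single edges (A_3), and {alpha_1, alpha_4, alpha_5} form a chain of 3 nodes with a double edge at one end; the terminal node there is the unique long simple root (C_3). A semisimple Lie algebra decomposes uniquely as the direct sum of simple ideals, one per connected component of its Dynkin diagram, so g ≅ A_3 ⊕ C_3 (dimension 15 + 21 = 36).

A_3 + C_3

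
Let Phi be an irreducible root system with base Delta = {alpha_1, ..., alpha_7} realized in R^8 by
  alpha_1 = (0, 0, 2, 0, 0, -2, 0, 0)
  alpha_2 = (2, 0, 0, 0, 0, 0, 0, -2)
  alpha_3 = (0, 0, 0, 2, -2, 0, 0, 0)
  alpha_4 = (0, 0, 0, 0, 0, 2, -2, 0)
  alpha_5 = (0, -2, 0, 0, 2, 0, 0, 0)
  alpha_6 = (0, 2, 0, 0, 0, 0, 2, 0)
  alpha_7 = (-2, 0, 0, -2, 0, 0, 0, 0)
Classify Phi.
Compute the Cartan integers a_ij = 2(alpha_i, alpha_j)/(alpha_j, alpha_j); the resulting 7x7 Cartan matrix is
[[2, 0, 0, -1, 0, 0, 0], [0, 2, 0, 0, 0, 0, -1], [0, 0, 2, 0, -1, 0, -1], [-1, 0, 0, 2, 0, -1, 0], [0, 0, -1, 0, 2, -1, 0], [0, 0, 0, -1, -1, 2, 0], [0, -1, -1, 0, 0, 0, 2]].
All simple roots have the same length, so the diagram is simply laced. The associated Dynkin diagram is a chain of 7 nodes with single edges (A_7), so the type is A_7 (the algebra sl(8)).

A_7 (sl(8))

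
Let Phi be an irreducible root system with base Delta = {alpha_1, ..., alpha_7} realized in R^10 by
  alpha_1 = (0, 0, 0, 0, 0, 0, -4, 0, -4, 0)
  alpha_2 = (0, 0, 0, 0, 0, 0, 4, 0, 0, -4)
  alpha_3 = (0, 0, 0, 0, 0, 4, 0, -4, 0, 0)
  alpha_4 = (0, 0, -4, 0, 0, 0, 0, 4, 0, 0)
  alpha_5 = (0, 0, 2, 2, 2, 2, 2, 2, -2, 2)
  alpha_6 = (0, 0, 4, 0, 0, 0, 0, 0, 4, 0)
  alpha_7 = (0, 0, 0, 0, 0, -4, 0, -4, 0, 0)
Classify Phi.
Compute the Cartan integers a_ij = 2(alpha_i, alpha_j)/(alpha_j, alpha_j); the resulting 7x7 Cartan matrix is
[[2, -1, 0, 0, 0, -1, 0], [-1, 2, 0, 0, 0, 0, 0], [0, 0, 2, -1, 0, 0, 0], [0, 0, -1, 2, 0, -1, -1], [0, 0, 0, 0, 2, 0, -1], [-1, 0, 0, -1, 0, 2, 0], [0, 0, 0, -1, -1, 0, 2]].
All simple roots have the same length, so the diagram is simply laced. The associated Dynkin diagram is a chain of 6 nodes with one extra node attached to the third node from one end (E_7), so the type is E_7.

E7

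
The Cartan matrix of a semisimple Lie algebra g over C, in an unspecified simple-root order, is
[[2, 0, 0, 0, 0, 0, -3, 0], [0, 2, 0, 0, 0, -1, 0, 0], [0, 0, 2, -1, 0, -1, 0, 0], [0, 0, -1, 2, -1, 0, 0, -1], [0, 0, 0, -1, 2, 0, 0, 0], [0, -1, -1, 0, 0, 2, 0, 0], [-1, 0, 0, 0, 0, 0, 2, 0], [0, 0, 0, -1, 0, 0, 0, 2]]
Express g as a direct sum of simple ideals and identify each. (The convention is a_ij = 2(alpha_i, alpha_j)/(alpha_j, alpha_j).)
D_6 (so(12)) ⊕ G_2

The diagram associated to this matrix has two connected components: the simple roots {alpha_2, alpha_3, alpha_4, alpha_5, alpha_6, alpha_8} form a chain of 4 nodes with a fork of two nodes at one end (D_6), and {alpha_1, alpha_7} form two nodes joined by a triple edge (G_2). A semisimple Lie algebra decomposes uniquely as the direct sum of simple ideals, one per connected component of its Dynkin diagram, so g ≅ D_6 ⊕ G_2 (dimension 66 + 14 = 80).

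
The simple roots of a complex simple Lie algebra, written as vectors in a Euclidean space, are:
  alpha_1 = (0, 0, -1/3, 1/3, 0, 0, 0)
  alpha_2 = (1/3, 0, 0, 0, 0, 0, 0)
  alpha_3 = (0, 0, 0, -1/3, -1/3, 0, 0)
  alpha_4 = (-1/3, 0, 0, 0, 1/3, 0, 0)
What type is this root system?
Compute the Cartan integers a_ij = 2(alpha_i, alpha_j)/(alpha_j, alpha_j); the resulting 4x4 Cartan matrix is
[[2, 0, -1, 0], [0, 2, 0, -1], [-1, 0, 2, -1], [0, -2, -1, 2]].
The roots have two lengths (squared-length ratio 2:1); the short ones are alpha_{2}. The associated Dynkin diagram is a chain of 4 nodes with a double edge at one end; the terminal node there is the unique short simple root (B_4), so the type is B_4 (the algebra so(9)).

B4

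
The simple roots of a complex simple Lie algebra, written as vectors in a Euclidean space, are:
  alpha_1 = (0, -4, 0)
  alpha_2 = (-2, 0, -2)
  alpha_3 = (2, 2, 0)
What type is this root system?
Compute the Cartan integers a_ij = 2(alpha_i, alpha_j)/(alpha_j, alpha_j); the resulting 3x3 Cartan matrix is
[[2, 0, -2], [0, 2, -1], [-1, -1, 2]].
The roots have two lengths (squared-length ratio 2:1); the short ones are alpha_{2,3}. The associated Dynkin diagram is a chain of 3 nodes with a double edge at one end; the terminal node there is the unique long simple root (C_3), so the type is C_3 (the algebra sp(6)).

C_3 (sp(6))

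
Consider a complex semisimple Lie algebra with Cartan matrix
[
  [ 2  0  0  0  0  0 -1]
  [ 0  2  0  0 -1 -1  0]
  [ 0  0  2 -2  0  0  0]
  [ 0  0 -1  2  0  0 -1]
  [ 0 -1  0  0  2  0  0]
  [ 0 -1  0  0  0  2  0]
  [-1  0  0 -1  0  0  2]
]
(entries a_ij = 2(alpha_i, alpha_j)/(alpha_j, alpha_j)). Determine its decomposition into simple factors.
A3 ⊕ C4

The diagram associated to this matrix has two connected components: the simple roots {alpha_2, alpha_5, alpha_6} form a chain of 3 nodes with single edges (A_3), and {alpha_1, alpha_3, alpha_4, alpha_7} form a chain of 4 nodes with a double edge at one end; the terminal node there is the unique long simple root (C_4). A semisimple Lie algebra decomposes uniquely as the direct sum of simple ideals, one per connected component of its Dynkin diagram, so g ≅ A_3 ⊕ C_4 (dimension 15 + 36 = 51).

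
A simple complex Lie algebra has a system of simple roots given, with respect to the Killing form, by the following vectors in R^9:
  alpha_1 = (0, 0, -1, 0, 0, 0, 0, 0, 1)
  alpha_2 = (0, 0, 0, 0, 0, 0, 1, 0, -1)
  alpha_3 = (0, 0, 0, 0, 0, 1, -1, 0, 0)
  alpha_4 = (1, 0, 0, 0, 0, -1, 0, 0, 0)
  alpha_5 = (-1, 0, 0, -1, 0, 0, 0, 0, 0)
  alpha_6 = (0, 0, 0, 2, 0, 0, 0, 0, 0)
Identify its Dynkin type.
type C_6

Compute the Cartan integers a_ij = 2(alpha_i, alpha_j)/(alpha_j, alpha_j); the resulting 6x6 Cartan matrix is
[[2, -1, 0, 0, 0, 0], [-1, 2, -1, 0, 0, 0], [0, -1, 2, -1, 0, 0], [0, 0, -1, 2, -1, 0], [0, 0, 0, -1, 2, -1], [0, 0, 0, 0, -2, 2]].
The roots have two lengths (squared-length ratio 2:1); the short ones are alpha_{1,2,3,4,5}. The associated Dynkin diagram is a chain of 6 nodes with a double edge at one end; the terminal node there is the unique long simple root (C_6), so the type is C_6 (the algebra sp(12)).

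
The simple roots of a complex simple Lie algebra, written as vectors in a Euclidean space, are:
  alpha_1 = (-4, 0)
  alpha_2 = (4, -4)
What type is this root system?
Compute the Cartan integers a_ij = 2(alpha_i, alpha_j)/(alpha_j, alpha_j); the resulting 2x2 Cartan matrix is
[[2, -1], [-2, 2]].
The roots have two lengths (squared-length ratio 2:1); the short ones are alpha_{1}. The associated Dynkin diagram is a chain of 2 nodes with a double edge at one end; the terminal node there is the unique short simple root (B_2), so the type is B_2 (the algebra so(5)).

type B_2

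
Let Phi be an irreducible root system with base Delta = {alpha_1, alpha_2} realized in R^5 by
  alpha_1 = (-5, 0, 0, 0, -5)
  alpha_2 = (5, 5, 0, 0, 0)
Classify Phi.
A_2 (sl(3))

Compute the Cartan integers a_ij = 2(alpha_i, alpha_j)/(alpha_j, alpha_j); the resulting 2x2 Cartan matrix is
[[2, -1], [-1, 2]].
All simple roots have the same length, so the diagram is simply laced. The associated Dynkin diagram is a chain of 2 nodes with single edges (A_2), so the type is A_2 (the algebra sl(3)).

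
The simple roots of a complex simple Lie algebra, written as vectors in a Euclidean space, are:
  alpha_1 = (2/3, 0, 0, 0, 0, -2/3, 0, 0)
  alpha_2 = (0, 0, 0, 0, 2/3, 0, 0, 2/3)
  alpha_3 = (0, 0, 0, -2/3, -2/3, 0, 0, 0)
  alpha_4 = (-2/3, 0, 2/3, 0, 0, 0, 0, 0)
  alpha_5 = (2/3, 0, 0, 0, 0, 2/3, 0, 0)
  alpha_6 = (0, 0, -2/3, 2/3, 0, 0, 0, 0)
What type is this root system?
D_6

Compute the Cartan integers a_ij = 2(alpha_i, alpha_j)/(alpha_j, alpha_j); the resulting 6x6 Cartan matrix is
[[2, 0, 0, -1, 0, 0], [0, 2, -1, 0, 0, 0], [0, -1, 2, 0, 0, -1], [-1, 0, 0, 2, -1, -1], [0, 0, 0, -1, 2, 0], [0, 0, -1, -1, 0, 2]].
All simple roots have the same length, so the diagram is simply laced. The associated Dynkin diagram is a chain of 4 nodes with a fork of two nodes at one end (D_6), so the type is D_6 (the algebra so(12)).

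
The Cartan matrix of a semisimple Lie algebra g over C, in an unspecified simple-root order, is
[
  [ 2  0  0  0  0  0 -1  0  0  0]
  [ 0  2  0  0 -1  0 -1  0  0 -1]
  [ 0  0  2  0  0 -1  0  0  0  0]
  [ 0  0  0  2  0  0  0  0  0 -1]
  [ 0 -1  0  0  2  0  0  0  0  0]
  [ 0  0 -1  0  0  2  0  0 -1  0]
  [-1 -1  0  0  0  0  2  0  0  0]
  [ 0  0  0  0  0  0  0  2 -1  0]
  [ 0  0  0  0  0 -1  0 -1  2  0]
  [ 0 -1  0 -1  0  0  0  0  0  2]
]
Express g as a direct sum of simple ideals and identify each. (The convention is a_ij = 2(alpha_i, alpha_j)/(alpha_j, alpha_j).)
type A_4 + type E_6

The diagram associated to this matrix has two connected components: the simple roots {alpha_3, alpha_6, alpha_8, alpha_9} form a chain of 4 nodes with single edges (A_4), and {alpha_1, alpha_2, alpha_4, alpha_5, alpha_7, alpha_10} form a chain of 5 nodes with one extra node attached to the third node from one end (E_6). A semisimple Lie algebra decomposes uniquely as the direct sum of simple ideals, one per connected component of its Dynkin diagram, so g ≅ A_4 ⊕ E_6 (dimension 24 + 78 = 102).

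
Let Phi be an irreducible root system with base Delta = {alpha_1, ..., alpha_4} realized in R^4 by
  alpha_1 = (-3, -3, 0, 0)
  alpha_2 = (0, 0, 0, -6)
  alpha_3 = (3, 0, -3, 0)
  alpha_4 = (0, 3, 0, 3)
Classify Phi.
Compute the Cartan integers a_ij = 2(alpha_i, alpha_j)/(alpha_j, alpha_j); the resulting 4x4 Cartan matrix is
[[2, 0, -1, -1], [0, 2, 0, -2], [-1, 0, 2, 0], [-1, -1, 0, 2]].
The roots have two lengths (squared-length ratio 2:1); the short ones are alpha_{1,3,4}. The associated Dynkin diagram is a chain of 4 nodes with a double edge at one end; the terminal node there is the unique long simple root (C_4), so the type is C_4 (the algebra sp(8)).

C_4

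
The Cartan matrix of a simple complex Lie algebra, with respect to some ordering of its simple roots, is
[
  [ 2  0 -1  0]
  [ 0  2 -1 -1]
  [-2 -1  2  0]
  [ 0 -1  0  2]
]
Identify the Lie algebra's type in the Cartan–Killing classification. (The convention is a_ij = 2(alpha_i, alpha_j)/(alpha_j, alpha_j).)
B_4 (so(9))

The matrix has rank 4 with 2's on the diagonal. Reading the off-diagonal entries as Dynkin edges (a single edge where a_ij = a_ji = -1; a double or triple edge where a_ij * a_ji = 2 or 3), the diagram is a chain of 4 nodes with a double edge at one end; the terminal node there is the unique short simple root (B_4). One simple-root ordering that puts it in standard form is (alpha_4, alpha_2, alpha_3, alpha_1). So the algebra is type B_4, i.e. so(9).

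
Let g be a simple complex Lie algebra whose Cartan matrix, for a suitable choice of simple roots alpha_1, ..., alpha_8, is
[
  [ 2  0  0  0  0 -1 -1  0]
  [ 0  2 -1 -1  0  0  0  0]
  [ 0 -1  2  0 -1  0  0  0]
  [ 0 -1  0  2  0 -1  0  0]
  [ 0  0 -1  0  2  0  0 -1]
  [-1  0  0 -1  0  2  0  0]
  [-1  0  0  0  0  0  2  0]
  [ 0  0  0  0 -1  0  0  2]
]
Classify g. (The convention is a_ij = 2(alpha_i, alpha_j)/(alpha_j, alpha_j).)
type A_8

The matrix has rank 8 with 2's on the diagonal. Reading the off-diagonal entries as Dynkin edges (a single edge where a_ij = a_ji = -1; a double or triple edge where a_ij * a_ji = 2 or 3), the diagram is a chain of 8 nodes with single edges (A_8). One simple-root ordering that puts it in standard form is (alpha_8, alpha_5, alpha_3, alpha_2, alpha_4, alpha_6, alpha_1, alpha_7). So the algebra is type A_8, i.e. sl(9).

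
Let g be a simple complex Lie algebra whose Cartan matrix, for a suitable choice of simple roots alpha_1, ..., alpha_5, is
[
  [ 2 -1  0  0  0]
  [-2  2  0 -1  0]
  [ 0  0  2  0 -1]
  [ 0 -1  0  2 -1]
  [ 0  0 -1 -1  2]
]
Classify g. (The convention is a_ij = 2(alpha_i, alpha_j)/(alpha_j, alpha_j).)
B_5

The matrix has rank 5 with 2's on the diagonal. Reading the off-diagonal entries as Dynkin edges (a single edge where a_ij = a_ji = -1; a double or triple edge where a_ij * a_ji = 2 or 3), the diagram is a chain of 5 nodes with a double edge at one end; the terminal node there is the unique short simple root (B_5). One simple-root ordering that puts it in standard form is (alpha_3, alpha_5, alpha_4, alpha_2, alpha_1). So the algebra is type B_5, i.e. so(11).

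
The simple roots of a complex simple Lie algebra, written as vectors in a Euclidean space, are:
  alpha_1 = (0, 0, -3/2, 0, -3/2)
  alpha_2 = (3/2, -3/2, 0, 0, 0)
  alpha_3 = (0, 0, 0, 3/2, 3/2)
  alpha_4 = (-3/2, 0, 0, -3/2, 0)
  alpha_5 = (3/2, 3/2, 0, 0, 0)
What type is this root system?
Compute the Cartan integers a_ij = 2(alpha_i, alpha_j)/(alpha_j, alpha_j); the resulting 5x5 Cartan matrix is
[[2, 0, -1, 0, 0], [0, 2, 0, -1, 0], [-1, 0, 2, -1, 0], [0, -1, -1, 2, -1], [0, 0, 0, -1, 2]].
All simple roots have the same length, so the diagram is simply laced. The associated Dynkin diagram is a chain of 3 nodes with a fork of two nodes at one end (D_5), so the type is D_5 (the algebra so(10)).

D_5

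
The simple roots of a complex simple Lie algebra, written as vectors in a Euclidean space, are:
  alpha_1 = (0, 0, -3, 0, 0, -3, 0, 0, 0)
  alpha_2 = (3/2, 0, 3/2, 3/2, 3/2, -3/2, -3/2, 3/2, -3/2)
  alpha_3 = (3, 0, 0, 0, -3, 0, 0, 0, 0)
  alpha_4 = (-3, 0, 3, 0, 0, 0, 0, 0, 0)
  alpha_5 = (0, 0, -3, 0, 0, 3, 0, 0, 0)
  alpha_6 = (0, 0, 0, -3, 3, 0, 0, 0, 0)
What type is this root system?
E_6

Compute the Cartan integers a_ij = 2(alpha_i, alpha_j)/(alpha_j, alpha_j); the resulting 6x6 Cartan matrix is
[[2, 0, 0, -1, 0, 0], [0, 2, 0, 0, -1, 0], [0, 0, 2, -1, 0, -1], [-1, 0, -1, 2, -1, 0], [0, -1, 0, -1, 2, 0], [0, 0, -1, 0, 0, 2]].
All simple roots have the same length, so the diagram is simply laced. The associated Dynkin diagram is a chain of 5 nodes with one extra node attached to the third node from one end (E_6), so the type is E_6.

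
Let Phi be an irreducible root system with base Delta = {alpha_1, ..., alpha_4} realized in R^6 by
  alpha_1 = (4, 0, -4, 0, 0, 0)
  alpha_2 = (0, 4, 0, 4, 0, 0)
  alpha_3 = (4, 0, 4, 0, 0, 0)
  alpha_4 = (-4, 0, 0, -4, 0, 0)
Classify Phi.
D4

Compute the Cartan integers a_ij = 2(alpha_i, alpha_j)/(alpha_j, alpha_j); the resulting 4x4 Cartan matrix is
[[2, 0, 0, -1], [0, 2, 0, -1], [0, 0, 2, -1], [-1, -1, -1, 2]].
All simple roots have the same length, so the diagram is simply laced. The associated Dynkin diagram is a chain of 2 nodes with a fork of two nodes at one end (D_4), so the type is D_4 (the algebra so(8)).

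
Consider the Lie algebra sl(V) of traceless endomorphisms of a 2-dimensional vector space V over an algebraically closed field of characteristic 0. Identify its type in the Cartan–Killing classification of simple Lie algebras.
type A_1

This is sl(2), which has dimension 2^2 - 1 = 3 and rank 2 - 1 = 1 (a Cartan subalgebra is the diagonal traceless matrices). In the classification of classical Lie algebras, the special linear algebra sl(n+1) has type A_n; here n = 1, so the Dynkin diagram is a chain of 1 nodes with single edges (A_1). Hence the type is A_1.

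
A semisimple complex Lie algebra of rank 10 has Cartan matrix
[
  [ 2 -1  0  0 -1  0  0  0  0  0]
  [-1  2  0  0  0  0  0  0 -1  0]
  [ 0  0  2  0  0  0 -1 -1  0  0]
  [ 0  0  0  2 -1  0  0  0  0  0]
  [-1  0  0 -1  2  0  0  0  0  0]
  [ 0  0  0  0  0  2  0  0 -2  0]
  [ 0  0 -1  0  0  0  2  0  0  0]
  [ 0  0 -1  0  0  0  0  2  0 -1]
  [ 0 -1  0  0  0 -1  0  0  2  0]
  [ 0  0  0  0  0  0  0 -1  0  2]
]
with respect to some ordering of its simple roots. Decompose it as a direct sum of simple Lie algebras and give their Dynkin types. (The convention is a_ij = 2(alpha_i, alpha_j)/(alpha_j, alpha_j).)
A_4 + C_6

The diagram associated to this matrix has two connected components: the simple roots {alpha_3, alpha_7, alpha_8, alpha_10} form a chain of 4 nodes with single edges (A_4), and {alpha_1, alpha_2, alpha_4, alpha_5, alpha_6, alpha_9} form a chain of 6 nodes with a double edge at one end; the terminal node there is the unique long simple root (C_6). A semisimple Lie algebra decomposes uniquely as the direct sum of simple ideals, one per connected component of its Dynkin diagram, so g ≅ A_4 ⊕ C_6 (dimension 24 + 78 = 102).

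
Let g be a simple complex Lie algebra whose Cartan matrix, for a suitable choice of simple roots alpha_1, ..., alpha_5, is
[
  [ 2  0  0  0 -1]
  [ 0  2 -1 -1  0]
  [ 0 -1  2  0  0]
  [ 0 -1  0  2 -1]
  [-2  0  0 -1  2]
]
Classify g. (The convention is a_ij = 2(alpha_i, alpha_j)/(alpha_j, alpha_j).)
B_5

The matrix has rank 5 with 2's on the diagonal. Reading the off-diagonal entries as Dynkin edges (a single edge where a_ij = a_ji = -1; a double or triple edge where a_ij * a_ji = 2 or 3), the diagram is a chain of 5 nodes with a double edge at one end; the terminal node there is the unique short simple root (B_5). One simple-root ordering that puts it in standard form is (alpha_3, alpha_2, alpha_4, alpha_5, alpha_1). So the algebra is type B_5, i.e. so(11).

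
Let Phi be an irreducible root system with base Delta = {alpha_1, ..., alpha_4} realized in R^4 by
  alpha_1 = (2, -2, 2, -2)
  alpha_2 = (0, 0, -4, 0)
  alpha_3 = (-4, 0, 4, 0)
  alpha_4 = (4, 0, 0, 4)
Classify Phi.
Compute the Cartan integers a_ij = 2(alpha_i, alpha_j)/(alpha_j, alpha_j); the resulting 4x4 Cartan matrix is
[[2, -1, 0, 0], [-1, 2, -1, 0], [0, -2, 2, -1], [0, 0, -1, 2]].
The roots have two lengths (squared-length ratio 2:1); the short ones are alpha_{1,2}. The associated Dynkin diagram is a chain of 4 nodes with a double edge between the middle two (F_4), so the type is F_4.

F_4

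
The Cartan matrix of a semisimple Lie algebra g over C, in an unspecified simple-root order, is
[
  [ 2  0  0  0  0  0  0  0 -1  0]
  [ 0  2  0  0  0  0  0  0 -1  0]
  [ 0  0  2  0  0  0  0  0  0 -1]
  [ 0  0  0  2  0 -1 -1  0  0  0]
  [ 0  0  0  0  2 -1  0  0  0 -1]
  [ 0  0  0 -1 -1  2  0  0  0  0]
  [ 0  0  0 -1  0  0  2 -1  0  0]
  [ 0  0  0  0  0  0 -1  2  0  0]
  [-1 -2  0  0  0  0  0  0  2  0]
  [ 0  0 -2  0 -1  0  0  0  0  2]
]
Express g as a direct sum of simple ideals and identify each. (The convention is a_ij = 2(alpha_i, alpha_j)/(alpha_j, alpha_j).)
B_3 ⊕ B_7

The diagram associated to this matrix has two connected components: the simple roots {alpha_1, alpha_2, alpha_9} form a chain of 3 nodes with a double edge at one end; the terminal node there is the unique short simple root (B_3), and {alpha_3, alpha_4, alpha_5, alpha_6, alpha_7, alpha_8, alpha_10} form a chain of 7 nodes with a double edge at one end; the terminal node there is the unique short simple root (B_7). A semisimple Lie algebra decomposes uniquely as the direct sum of simple ideals, one per connected component of its Dynkin diagram, so g ≅ B_3 ⊕ B_7 (dimension 21 + 105 = 126).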